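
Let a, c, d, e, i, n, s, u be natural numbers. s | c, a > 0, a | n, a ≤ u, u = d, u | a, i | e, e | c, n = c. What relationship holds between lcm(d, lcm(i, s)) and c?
lcm(d, lcm(i, s)) | c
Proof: u | a and a > 0, so u ≤ a. Since a ≤ u, a = u. Because u = d, a = d. n = c and a | n, hence a | c. a = d, so d | c. i | e and e | c, therefore i | c. Since s | c, lcm(i, s) | c. d | c, so lcm(d, lcm(i, s)) | c.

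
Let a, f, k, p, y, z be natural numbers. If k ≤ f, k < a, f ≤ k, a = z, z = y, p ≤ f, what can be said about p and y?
p < y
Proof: a = z and z = y, hence a = y. Because k ≤ f and f ≤ k, k = f. Since k < a, f < a. Since a = y, f < y. p ≤ f, so p < y.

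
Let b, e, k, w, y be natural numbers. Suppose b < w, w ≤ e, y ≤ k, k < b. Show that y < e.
k < b and b < w, hence k < w. y ≤ k, so y < w. w ≤ e, so y < e.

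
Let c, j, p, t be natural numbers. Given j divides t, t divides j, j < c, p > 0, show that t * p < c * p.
j divides t and t divides j, therefore j = t. Because j < c, t < c. Since p > 0, by multiplying by a positive, t * p < c * p.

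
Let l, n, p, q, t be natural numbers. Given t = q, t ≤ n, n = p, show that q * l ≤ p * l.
Since n = p and t ≤ n, t ≤ p. t = q, so q ≤ p. By multiplying by a non-negative, q * l ≤ p * l.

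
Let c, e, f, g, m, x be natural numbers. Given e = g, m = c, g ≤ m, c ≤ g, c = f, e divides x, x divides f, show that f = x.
m = c and g ≤ m, so g ≤ c. Since c ≤ g, g = c. Since e = g, e = c. c = f, so e = f. Since e divides x, f divides x. Since x divides f, f = x.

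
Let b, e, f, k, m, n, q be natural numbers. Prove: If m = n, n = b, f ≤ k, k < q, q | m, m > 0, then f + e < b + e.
m = n and n = b, so m = b. f ≤ k and k < q, thus f < q. From q | m and m > 0, q ≤ m. f < q, so f < m. Since m = b, f < b. Then f + e < b + e.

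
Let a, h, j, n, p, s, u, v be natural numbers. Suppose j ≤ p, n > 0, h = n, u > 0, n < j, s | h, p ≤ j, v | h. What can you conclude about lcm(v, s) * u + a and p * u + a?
lcm(v, s) * u + a < p * u + a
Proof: v | h and s | h, hence lcm(v, s) | h. Since h = n, lcm(v, s) | n. Since n > 0, lcm(v, s) ≤ n. Because j ≤ p and p ≤ j, j = p. n < j, so n < p. From lcm(v, s) ≤ n, lcm(v, s) < p. u > 0, so lcm(v, s) * u < p * u. Then lcm(v, s) * u + a < p * u + a.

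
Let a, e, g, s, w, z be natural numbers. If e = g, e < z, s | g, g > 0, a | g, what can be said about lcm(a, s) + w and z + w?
lcm(a, s) + w < z + w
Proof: a | g and s | g, thus lcm(a, s) | g. g > 0, so lcm(a, s) ≤ g. e = g and e < z, hence g < z. lcm(a, s) ≤ g, so lcm(a, s) < z. Then lcm(a, s) + w < z + w.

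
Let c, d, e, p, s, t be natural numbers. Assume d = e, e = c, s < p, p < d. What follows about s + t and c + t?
s + t < c + t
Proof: d = e and e = c, so d = c. s < p and p < d, hence s < d. d = c, so s < c. Then s + t < c + t.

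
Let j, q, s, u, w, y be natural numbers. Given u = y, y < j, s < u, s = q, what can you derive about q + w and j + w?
q + w < j + w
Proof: s = q and s < u, hence q < u. u = y, so q < y. Since y < j, q < j. Then q + w < j + w.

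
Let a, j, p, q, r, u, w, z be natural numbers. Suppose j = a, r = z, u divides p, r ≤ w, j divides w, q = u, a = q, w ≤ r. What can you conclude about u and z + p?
u divides z + p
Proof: Since w ≤ r and r ≤ w, w = r. From j = a and a = q, j = q. j divides w, so q divides w. Because w = r, q divides r. Since q = u, u divides r. r = z, so u divides z. From u divides p, u divides z + p.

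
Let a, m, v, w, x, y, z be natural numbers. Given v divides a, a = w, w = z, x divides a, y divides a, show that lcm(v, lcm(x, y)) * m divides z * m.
a = w and w = z, therefore a = z. x divides a and y divides a, thus lcm(x, y) divides a. v divides a, so lcm(v, lcm(x, y)) divides a. a = z, so lcm(v, lcm(x, y)) divides z. Then lcm(v, lcm(x, y)) * m divides z * m.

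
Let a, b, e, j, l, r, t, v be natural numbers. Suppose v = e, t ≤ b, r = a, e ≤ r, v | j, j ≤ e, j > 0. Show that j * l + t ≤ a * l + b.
v | j and j > 0, therefore v ≤ j. v = e, so e ≤ j. Since j ≤ e, e = j. Since r = a and e ≤ r, e ≤ a. Since e = j, j ≤ a. Then j * l ≤ a * l. Because t ≤ b, j * l + t ≤ a * l + b.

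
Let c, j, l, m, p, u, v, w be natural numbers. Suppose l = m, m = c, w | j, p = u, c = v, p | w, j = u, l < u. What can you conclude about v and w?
v < w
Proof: l = m and m = c, therefore l = c. Since c = v, l = v. p = u and p | w, therefore u | w. j = u and w | j, therefore w | u. Since u | w, u = w. Since l < u, l < w. Since l = v, v < w.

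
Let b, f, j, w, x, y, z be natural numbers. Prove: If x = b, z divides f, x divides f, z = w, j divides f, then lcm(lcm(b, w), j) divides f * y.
x = b and x divides f, so b divides f. z = w and z divides f, hence w divides f. Because b divides f, lcm(b, w) divides f. j divides f, so lcm(lcm(b, w), j) divides f. Then lcm(lcm(b, w), j) divides f * y.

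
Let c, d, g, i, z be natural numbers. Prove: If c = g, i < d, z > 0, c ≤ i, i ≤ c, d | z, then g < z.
i ≤ c and c ≤ i, hence i = c. c = g, so i = g. d | z and z > 0, therefore d ≤ z. From i < d, i < z. Since i = g, g < z.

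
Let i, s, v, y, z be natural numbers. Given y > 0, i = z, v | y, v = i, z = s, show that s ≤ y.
i = z and z = s, hence i = s. v = i and v | y, hence i | y. Because y > 0, i ≤ y. Since i = s, s ≤ y.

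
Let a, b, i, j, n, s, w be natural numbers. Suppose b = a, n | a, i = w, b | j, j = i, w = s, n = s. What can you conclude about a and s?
a = s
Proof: n = s and n | a, therefore s | a. From j = i and i = w, j = w. w = s, so j = s. b = a and b | j, therefore a | j. j = s, so a | s. Since s | a, s = a. Then a = s.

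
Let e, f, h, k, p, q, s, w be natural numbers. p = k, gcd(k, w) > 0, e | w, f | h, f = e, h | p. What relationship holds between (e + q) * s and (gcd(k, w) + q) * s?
(e + q) * s ≤ (gcd(k, w) + q) * s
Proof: From f | h and h | p, f | p. f = e, so e | p. p = k, so e | k. e | w, so e | gcd(k, w). Since gcd(k, w) > 0, e ≤ gcd(k, w). Then e + q ≤ gcd(k, w) + q. Then (e + q) * s ≤ (gcd(k, w) + q) * s.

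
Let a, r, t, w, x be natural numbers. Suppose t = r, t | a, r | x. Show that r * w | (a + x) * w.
Because t = r and t | a, r | a. From r | x, r | a + x. Then r * w | (a + x) * w.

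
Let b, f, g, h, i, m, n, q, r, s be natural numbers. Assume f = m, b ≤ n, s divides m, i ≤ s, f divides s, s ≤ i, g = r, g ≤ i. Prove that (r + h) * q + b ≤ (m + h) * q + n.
i ≤ s and s ≤ i, thus i = s. Since f = m and f divides s, m divides s. Since s divides m, s = m. Since i = s, i = m. Because g ≤ i, g ≤ m. g = r, so r ≤ m. Then r + h ≤ m + h. By multiplying by a non-negative, (r + h) * q ≤ (m + h) * q. From b ≤ n, (r + h) * q + b ≤ (m + h) * q + n.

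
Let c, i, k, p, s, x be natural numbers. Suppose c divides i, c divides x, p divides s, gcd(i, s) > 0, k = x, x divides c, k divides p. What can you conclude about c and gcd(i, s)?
c ≤ gcd(i, s)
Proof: x divides c and c divides x, hence x = c. k = x and k divides p, hence x divides p. p divides s, so x divides s. x = c, so c divides s. c divides i, so c divides gcd(i, s). Because gcd(i, s) > 0, c ≤ gcd(i, s).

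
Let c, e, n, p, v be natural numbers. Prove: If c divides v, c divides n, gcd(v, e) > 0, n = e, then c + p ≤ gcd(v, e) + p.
n = e and c divides n, so c divides e. Since c divides v, c divides gcd(v, e). Since gcd(v, e) > 0, c ≤ gcd(v, e). Then c + p ≤ gcd(v, e) + p.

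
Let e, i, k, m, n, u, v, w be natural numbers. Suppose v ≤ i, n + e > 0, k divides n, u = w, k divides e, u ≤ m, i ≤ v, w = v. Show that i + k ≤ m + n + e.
v ≤ i and i ≤ v, therefore v = i. u = w and w = v, therefore u = v. Since u ≤ m, v ≤ m. Since v = i, i ≤ m. Because k divides n and k divides e, k divides n + e. n + e > 0, so k ≤ n + e. Since i ≤ m, i + k ≤ m + n + e.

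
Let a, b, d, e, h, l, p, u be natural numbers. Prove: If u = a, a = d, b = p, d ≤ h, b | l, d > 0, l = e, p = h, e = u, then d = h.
u = a and a = d, so u = d. l = e and e = u, thus l = u. b | l, so b | u. u = d, so b | d. b = p, so p | d. Since p = h, h | d. d > 0, so h ≤ d. Since d ≤ h, d = h.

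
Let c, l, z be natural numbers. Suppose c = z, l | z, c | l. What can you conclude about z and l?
z = l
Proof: c = z and c | l, thus z | l. Since l | z, l = z. Then z = l.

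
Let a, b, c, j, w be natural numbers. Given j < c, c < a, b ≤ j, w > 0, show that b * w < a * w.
From b ≤ j and j < c, b < c. From c < a, b < a. Since w > 0, b * w < a * w.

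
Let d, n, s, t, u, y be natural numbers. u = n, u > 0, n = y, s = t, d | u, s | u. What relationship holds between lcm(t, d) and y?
lcm(t, d) ≤ y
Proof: From u = n and n = y, u = y. s = t and s | u, thus t | u. Because d | u, lcm(t, d) | u. Since u > 0, lcm(t, d) ≤ u. Since u = y, lcm(t, d) ≤ y.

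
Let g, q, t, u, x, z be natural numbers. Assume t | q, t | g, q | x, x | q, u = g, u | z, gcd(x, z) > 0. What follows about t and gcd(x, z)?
t ≤ gcd(x, z)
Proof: Because q | x and x | q, q = x. t | q, so t | x. u = g and u | z, thus g | z. Because t | g, t | z. t | x, so t | gcd(x, z). gcd(x, z) > 0, so t ≤ gcd(x, z).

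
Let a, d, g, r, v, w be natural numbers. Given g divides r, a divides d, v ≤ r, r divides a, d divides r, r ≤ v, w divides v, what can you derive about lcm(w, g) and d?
lcm(w, g) divides d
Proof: Because r divides a and a divides d, r divides d. d divides r, so r = d. v ≤ r and r ≤ v, so v = r. w divides v, so w divides r. g divides r, so lcm(w, g) divides r. Since r = d, lcm(w, g) divides d.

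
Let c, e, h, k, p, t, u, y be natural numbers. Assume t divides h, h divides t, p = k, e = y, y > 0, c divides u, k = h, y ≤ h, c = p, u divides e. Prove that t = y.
Because t divides h and h divides t, t = h. p = k and k = h, therefore p = h. c = p and c divides u, therefore p divides u. Since p = h, h divides u. From e = y and u divides e, u divides y. Since h divides u, h divides y. y > 0, so h ≤ y. Since y ≤ h, h = y. From t = h, t = y.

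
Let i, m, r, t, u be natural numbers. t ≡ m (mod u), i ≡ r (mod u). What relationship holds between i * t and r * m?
i * t ≡ r * m (mod u)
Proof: Because i ≡ r (mod u) and t ≡ m (mod u), by multiplying congruences, i * t ≡ r * m (mod u).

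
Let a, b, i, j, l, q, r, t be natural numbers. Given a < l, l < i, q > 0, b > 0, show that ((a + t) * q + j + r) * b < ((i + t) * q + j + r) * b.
a < l and l < i, so a < i. Then a + t < i + t. Using q > 0 and multiplying by a positive, (a + t) * q < (i + t) * q. Then (a + t) * q + j < (i + t) * q + j. Then (a + t) * q + j + r < (i + t) * q + j + r. Using b > 0, by multiplying by a positive, ((a + t) * q + j + r) * b < ((i + t) * q + j + r) * b.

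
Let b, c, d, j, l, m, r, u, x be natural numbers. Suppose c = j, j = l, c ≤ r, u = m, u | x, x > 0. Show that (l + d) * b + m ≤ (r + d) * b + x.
c = j and j = l, therefore c = l. Since c ≤ r, l ≤ r. Then l + d ≤ r + d. Then (l + d) * b ≤ (r + d) * b. u = m and u | x, so m | x. Because x > 0, m ≤ x. Since (l + d) * b ≤ (r + d) * b, (l + d) * b + m ≤ (r + d) * b + x.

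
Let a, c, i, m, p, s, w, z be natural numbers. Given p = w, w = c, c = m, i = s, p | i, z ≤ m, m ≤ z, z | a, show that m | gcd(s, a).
p = w and w = c, so p = c. c = m, so p = m. Since i = s and p | i, p | s. p = m, so m | s. z ≤ m and m ≤ z, therefore z = m. z | a, so m | a. m | s, so m | gcd(s, a).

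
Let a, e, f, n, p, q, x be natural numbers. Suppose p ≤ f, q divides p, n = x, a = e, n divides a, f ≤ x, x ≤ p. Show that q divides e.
p ≤ f and f ≤ x, therefore p ≤ x. Because x ≤ p, x = p. n = x, so n = p. Because a = e and n divides a, n divides e. n = p, so p divides e. Since q divides p, q divides e.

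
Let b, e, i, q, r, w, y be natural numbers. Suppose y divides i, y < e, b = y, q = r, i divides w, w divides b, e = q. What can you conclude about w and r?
w < r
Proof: Since y divides i and i divides w, y divides w. b = y and w divides b, so w divides y. Since y divides w, y = w. Because e = q and q = r, e = r. Since y < e, y < r. Since y = w, w < r.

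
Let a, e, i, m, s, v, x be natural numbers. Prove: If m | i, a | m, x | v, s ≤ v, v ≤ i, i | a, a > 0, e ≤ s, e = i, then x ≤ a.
e = i and e ≤ s, hence i ≤ s. s ≤ v, so i ≤ v. Since v ≤ i, v = i. a | m and m | i, therefore a | i. Since i | a, i = a. Since v = i, v = a. From x | v, x | a. Since a > 0, x ≤ a.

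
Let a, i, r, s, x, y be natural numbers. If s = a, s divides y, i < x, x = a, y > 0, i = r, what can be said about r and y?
r < y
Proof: i = r and i < x, therefore r < x. From x = a, r < a. From s = a and s divides y, a divides y. y > 0, so a ≤ y. Since r < a, r < y.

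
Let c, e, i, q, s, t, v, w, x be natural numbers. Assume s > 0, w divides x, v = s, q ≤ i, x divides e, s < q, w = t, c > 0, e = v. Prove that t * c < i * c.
e = v and v = s, therefore e = s. Because w divides x and x divides e, w divides e. e = s, so w divides s. s > 0, so w ≤ s. w = t, so t ≤ s. s < q and q ≤ i, therefore s < i. t ≤ s, so t < i. Combining with c > 0, by multiplying by a positive, t * c < i * c.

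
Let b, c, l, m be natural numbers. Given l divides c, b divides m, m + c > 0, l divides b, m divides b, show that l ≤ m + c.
Because b divides m and m divides b, b = m. l divides b, so l divides m. Since l divides c, l divides m + c. m + c > 0, so l ≤ m + c.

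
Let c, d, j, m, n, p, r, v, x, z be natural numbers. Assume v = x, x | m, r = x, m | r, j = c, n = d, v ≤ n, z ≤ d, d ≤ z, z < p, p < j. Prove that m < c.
r = x and m | r, therefore m | x. x | m, so x = m. Since v = x, v = m. Since n = d and v ≤ n, v ≤ d. z ≤ d and d ≤ z, therefore z = d. z < p, so d < p. Since p < j, d < j. v ≤ d, so v < j. Since j = c, v < c. v = m, so m < c.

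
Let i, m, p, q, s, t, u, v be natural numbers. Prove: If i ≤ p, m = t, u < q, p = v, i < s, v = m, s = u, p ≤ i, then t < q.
p = v and v = m, thus p = m. Because m = t, p = t. i ≤ p and p ≤ i, so i = p. Because s = u and i < s, i < u. u < q, so i < q. Since i = p, p < q. Since p = t, t < q.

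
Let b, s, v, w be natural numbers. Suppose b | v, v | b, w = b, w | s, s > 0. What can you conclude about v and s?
v ≤ s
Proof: b | v and v | b, thus b = v. From w = b and w | s, b | s. Since s > 0, b ≤ s. b = v, so v ≤ s.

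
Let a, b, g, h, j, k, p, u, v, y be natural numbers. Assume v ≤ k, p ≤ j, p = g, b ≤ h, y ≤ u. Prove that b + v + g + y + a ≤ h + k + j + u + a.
b ≤ h and v ≤ k, hence b + v ≤ h + k. Because p = g and p ≤ j, g ≤ j. y ≤ u, therefore y + a ≤ u + a. Since g ≤ j, g + y + a ≤ j + u + a. b + v ≤ h + k, so b + v + g + y + a ≤ h + k + j + u + a.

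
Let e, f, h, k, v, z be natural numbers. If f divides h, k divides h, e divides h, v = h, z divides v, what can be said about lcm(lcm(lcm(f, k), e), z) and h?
lcm(lcm(lcm(f, k), e), z) divides h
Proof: From f divides h and k divides h, lcm(f, k) divides h. Since e divides h, lcm(lcm(f, k), e) divides h. v = h and z divides v, hence z divides h. lcm(lcm(f, k), e) divides h, so lcm(lcm(lcm(f, k), e), z) divides h.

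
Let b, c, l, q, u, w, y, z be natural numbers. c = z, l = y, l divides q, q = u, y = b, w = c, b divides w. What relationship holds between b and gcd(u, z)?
b divides gcd(u, z)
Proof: l = y and l divides q, hence y divides q. Because y = b, b divides q. q = u, so b divides u. Since w = c and c = z, w = z. b divides w, so b divides z. Since b divides u, b divides gcd(u, z).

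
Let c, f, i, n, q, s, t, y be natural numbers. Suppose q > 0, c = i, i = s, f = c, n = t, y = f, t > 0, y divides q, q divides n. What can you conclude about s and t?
s ≤ t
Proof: Because f = c and c = i, f = i. i = s, so f = s. From y = f and y divides q, f divides q. Because q > 0, f ≤ q. f = s, so s ≤ q. n = t and q divides n, therefore q divides t. t > 0, so q ≤ t. Since s ≤ q, s ≤ t.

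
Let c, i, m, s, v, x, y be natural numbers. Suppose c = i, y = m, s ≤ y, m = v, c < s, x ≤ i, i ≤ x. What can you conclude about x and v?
x < v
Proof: Since y = m and m = v, y = v. i ≤ x and x ≤ i, hence i = x. c < s and s ≤ y, therefore c < y. c = i, so i < y. Since i = x, x < y. y = v, so x < v.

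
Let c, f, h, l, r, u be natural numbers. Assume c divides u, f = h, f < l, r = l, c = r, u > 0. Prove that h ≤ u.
From f = h and f < l, h < l. Because c = r and c divides u, r divides u. Since u > 0, r ≤ u. From r = l, l ≤ u. Since h < l, h < u. Then h ≤ u.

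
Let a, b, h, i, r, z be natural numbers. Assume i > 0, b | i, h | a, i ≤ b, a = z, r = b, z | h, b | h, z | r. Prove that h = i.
From b | i and i > 0, b ≤ i. i ≤ b, so i = b. a = z and h | a, so h | z. z | h, so z = h. Since r = b and z | r, z | b. Since z = h, h | b. b | h, so b = h. i = b, so i = h. Then h = i.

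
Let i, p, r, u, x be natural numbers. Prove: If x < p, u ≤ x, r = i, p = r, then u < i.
From p = r and r = i, p = i. Since x < p, x < i. u ≤ x, so u < i.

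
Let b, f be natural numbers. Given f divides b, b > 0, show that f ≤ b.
f divides b and b > 0. By divisors are at most what they divide, f ≤ b.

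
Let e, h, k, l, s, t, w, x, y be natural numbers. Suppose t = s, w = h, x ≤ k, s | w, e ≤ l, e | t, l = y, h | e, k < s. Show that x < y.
x ≤ k and k < s, therefore x < s. t = s and e | t, thus e | s. From w = h and s | w, s | h. Since h | e, s | e. Since e | s, e = s. Since e ≤ l, s ≤ l. Since x < s, x < l. l = y, so x < y.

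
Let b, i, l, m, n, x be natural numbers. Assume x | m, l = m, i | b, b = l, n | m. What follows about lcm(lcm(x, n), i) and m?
lcm(lcm(x, n), i) | m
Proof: Since x | m and n | m, lcm(x, n) | m. b = l and l = m, so b = m. Since i | b, i | m. Because lcm(x, n) | m, lcm(lcm(x, n), i) | m.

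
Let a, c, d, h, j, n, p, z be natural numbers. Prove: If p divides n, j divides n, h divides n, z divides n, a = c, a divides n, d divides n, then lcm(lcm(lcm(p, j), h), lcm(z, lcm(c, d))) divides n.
p divides n and j divides n, so lcm(p, j) divides n. h divides n, so lcm(lcm(p, j), h) divides n. a = c and a divides n, so c divides n. Since d divides n, lcm(c, d) divides n. z divides n, so lcm(z, lcm(c, d)) divides n. lcm(lcm(p, j), h) divides n, so lcm(lcm(lcm(p, j), h), lcm(z, lcm(c, d))) divides n.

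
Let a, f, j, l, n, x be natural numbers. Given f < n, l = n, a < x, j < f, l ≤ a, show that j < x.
j < f and f < n, thus j < n. Because l = n and l ≤ a, n ≤ a. Since a < x, n < x. From j < n, j < x.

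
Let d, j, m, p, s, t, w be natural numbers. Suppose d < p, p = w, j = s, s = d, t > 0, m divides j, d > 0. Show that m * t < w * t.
j = s and m divides j, so m divides s. Since s = d, m divides d. Since d > 0, m ≤ d. Because p = w and d < p, d < w. m ≤ d, so m < w. Since t > 0, by multiplying by a positive, m * t < w * t.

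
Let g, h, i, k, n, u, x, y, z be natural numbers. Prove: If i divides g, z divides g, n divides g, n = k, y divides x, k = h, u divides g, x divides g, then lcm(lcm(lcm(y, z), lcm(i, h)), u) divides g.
Because y divides x and x divides g, y divides g. Since z divides g, lcm(y, z) divides g. n = k and k = h, so n = h. Because n divides g, h divides g. Since i divides g, lcm(i, h) divides g. Since lcm(y, z) divides g, lcm(lcm(y, z), lcm(i, h)) divides g. u divides g, so lcm(lcm(lcm(y, z), lcm(i, h)), u) divides g.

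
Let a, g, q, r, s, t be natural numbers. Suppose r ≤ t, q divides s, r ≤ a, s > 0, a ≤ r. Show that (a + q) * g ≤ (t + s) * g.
r ≤ a and a ≤ r, thus r = a. Since r ≤ t, a ≤ t. From q divides s and s > 0, q ≤ s. a ≤ t, so a + q ≤ t + s. By multiplying by a non-negative, (a + q) * g ≤ (t + s) * g.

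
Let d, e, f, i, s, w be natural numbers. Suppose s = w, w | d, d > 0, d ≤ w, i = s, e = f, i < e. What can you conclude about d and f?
d < f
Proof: Since w | d and d > 0, w ≤ d. d ≤ w, so w = d. Since s = w, s = d. Since e = f and i < e, i < f. Since i = s, s < f. s = d, so d < f.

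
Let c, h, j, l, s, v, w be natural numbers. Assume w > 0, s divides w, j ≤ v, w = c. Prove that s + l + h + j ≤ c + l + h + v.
s divides w and w > 0, so s ≤ w. w = c, so s ≤ c. Then s + l ≤ c + l. Then s + l + h ≤ c + l + h. Since j ≤ v, s + l + h + j ≤ c + l + h + v.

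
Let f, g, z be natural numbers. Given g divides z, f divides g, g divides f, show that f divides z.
g divides f and f divides g, thus g = f. Since g divides z, f divides z.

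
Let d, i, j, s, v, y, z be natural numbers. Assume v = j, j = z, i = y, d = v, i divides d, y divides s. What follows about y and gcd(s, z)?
y divides gcd(s, z)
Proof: d = v and v = j, thus d = j. j = z, so d = z. Since i divides d, i divides z. i = y, so y divides z. Since y divides s, y divides gcd(s, z).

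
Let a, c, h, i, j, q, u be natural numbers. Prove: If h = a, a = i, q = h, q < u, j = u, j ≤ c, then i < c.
h = a and a = i, hence h = i. Because q = h and q < u, h < u. h = i, so i < u. j = u and j ≤ c, thus u ≤ c. i < u, so i < c.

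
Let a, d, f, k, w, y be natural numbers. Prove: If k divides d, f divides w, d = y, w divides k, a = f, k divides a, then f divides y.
From a = f and k divides a, k divides f. From f divides w and w divides k, f divides k. Because k divides f, k = f. Since k divides d, f divides d. d = y, so f divides y.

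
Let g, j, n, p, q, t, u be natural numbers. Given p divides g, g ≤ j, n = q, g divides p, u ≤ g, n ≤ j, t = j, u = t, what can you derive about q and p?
q ≤ p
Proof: g divides p and p divides g, therefore g = p. Since u = t and t = j, u = j. Since u ≤ g, j ≤ g. g ≤ j, so j = g. From n = q and n ≤ j, q ≤ j. Since j = g, q ≤ g. Since g = p, q ≤ p.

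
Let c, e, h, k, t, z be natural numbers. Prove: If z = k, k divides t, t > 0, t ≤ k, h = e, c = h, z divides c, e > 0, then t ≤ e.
k divides t and t > 0, therefore k ≤ t. t ≤ k, so k = t. Since z = k, z = t. c = h and z divides c, thus z divides h. Since h = e, z divides e. Since e > 0, z ≤ e. Since z = t, t ≤ e.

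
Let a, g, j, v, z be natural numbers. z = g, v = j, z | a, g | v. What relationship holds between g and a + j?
g | a + j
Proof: z = g and z | a, therefore g | a. Since v = j and g | v, g | j. Because g | a, g | a + j.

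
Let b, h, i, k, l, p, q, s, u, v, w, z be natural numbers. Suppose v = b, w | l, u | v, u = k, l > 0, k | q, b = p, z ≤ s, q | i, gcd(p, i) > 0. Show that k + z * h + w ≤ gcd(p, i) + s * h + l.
v = b and b = p, so v = p. u | v, so u | p. u = k, so k | p. Because k | q and q | i, k | i. Since k | p, k | gcd(p, i). From gcd(p, i) > 0, k ≤ gcd(p, i). z ≤ s, hence z * h ≤ s * h. w | l and l > 0, thus w ≤ l. Because z * h ≤ s * h, z * h + w ≤ s * h + l. k ≤ gcd(p, i), so k + z * h + w ≤ gcd(p, i) + s * h + l.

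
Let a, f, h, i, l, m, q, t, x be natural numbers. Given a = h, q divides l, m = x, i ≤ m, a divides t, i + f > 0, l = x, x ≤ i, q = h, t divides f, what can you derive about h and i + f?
h ≤ i + f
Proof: m = x and i ≤ m, thus i ≤ x. x ≤ i, so x = i. l = x and q divides l, therefore q divides x. From q = h, h divides x. From x = i, h divides i. a divides t and t divides f, so a divides f. a = h, so h divides f. Since h divides i, h divides i + f. Because i + f > 0, h ≤ i + f.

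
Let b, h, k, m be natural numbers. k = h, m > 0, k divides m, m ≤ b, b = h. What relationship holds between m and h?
m = h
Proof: b = h and m ≤ b, thus m ≤ h. Since k divides m and m > 0, k ≤ m. k = h, so h ≤ m. m ≤ h, so m = h.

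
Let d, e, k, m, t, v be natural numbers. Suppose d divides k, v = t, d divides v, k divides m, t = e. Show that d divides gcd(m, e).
From d divides k and k divides m, d divides m. v = t and t = e, hence v = e. d divides v, so d divides e. Since d divides m, d divides gcd(m, e).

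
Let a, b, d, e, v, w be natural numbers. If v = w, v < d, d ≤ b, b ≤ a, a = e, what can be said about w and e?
w < e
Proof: d ≤ b and b ≤ a, therefore d ≤ a. v < d, so v < a. a = e, so v < e. v = w, so w < e.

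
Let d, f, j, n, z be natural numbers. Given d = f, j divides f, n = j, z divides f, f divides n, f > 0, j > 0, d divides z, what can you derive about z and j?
z = j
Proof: Since d = f and d divides z, f divides z. Since z divides f, z = f. From n = j and f divides n, f divides j. j > 0, so f ≤ j. Because j divides f and f > 0, j ≤ f. Since f ≤ j, f = j. z = f, so z = j.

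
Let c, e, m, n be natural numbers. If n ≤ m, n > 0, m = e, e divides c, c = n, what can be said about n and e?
n = e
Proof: Since m = e and n ≤ m, n ≤ e. c = n and e divides c, therefore e divides n. n > 0, so e ≤ n. n ≤ e, so n = e.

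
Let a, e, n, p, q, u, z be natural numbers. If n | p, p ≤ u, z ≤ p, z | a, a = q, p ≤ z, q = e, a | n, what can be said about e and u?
e ≤ u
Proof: z ≤ p and p ≤ z, so z = p. Since z | a, p | a. a | n and n | p, hence a | p. p | a, so p = a. Since a = q, p = q. q = e, so p = e. p ≤ u, so e ≤ u.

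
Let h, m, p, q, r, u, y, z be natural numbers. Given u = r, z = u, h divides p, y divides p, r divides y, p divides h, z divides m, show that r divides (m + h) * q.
Because z = u and u = r, z = r. From z divides m, r divides m. p divides h and h divides p, hence p = h. Since y divides p, y divides h. r divides y, so r divides h. Since r divides m, r divides m + h. Then r divides (m + h) * q.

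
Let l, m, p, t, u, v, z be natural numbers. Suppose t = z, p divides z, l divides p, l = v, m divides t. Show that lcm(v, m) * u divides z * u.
l divides p and p divides z, hence l divides z. l = v, so v divides z. t = z and m divides t, therefore m divides z. Since v divides z, lcm(v, m) divides z. Then lcm(v, m) * u divides z * u.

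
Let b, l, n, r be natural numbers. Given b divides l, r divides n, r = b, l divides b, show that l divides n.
b divides l and l divides b, hence b = l. Since r = b, r = l. r divides n, so l divides n.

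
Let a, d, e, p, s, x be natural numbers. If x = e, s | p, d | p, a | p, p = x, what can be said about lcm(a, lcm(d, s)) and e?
lcm(a, lcm(d, s)) | e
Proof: Because p = x and x = e, p = e. Because d | p and s | p, lcm(d, s) | p. Since a | p, lcm(a, lcm(d, s)) | p. Because p = e, lcm(a, lcm(d, s)) | e.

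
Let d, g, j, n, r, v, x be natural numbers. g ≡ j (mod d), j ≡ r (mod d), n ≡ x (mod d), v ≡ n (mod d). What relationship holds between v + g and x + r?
v + g ≡ x + r (mod d)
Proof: Because v ≡ n (mod d) and n ≡ x (mod d), v ≡ x (mod d). From g ≡ j (mod d) and j ≡ r (mod d), g ≡ r (mod d). Since v ≡ x (mod d), v + g ≡ x + r (mod d).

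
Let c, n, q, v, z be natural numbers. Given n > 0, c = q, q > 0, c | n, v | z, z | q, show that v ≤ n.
v | z and z | q, therefore v | q. q > 0, so v ≤ q. Since c | n and n > 0, c ≤ n. Since c = q, q ≤ n. Since v ≤ q, v ≤ n.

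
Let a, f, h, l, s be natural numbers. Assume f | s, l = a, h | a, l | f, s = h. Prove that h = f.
Since l = a and l | f, a | f. h | a, so h | f. s = h and f | s, therefore f | h. h | f, so h = f.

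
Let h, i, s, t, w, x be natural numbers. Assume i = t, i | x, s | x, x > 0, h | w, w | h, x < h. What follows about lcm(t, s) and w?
lcm(t, s) < w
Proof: Because i = t and i | x, t | x. s | x, so lcm(t, s) | x. x > 0, so lcm(t, s) ≤ x. h | w and w | h, thus h = w. x < h, so x < w. lcm(t, s) ≤ x, so lcm(t, s) < w.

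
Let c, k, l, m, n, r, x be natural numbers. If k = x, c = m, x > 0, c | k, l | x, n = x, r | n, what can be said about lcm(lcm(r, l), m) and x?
lcm(lcm(r, l), m) ≤ x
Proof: Since n = x and r | n, r | x. l | x, so lcm(r, l) | x. Since k = x and c | k, c | x. From c = m, m | x. lcm(r, l) | x, so lcm(lcm(r, l), m) | x. Since x > 0, lcm(lcm(r, l), m) ≤ x.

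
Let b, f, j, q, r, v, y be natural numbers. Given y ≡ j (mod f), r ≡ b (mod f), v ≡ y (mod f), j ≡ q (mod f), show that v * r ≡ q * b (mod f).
Since v ≡ y (mod f) and y ≡ j (mod f), v ≡ j (mod f). Since j ≡ q (mod f), v ≡ q (mod f). Since r ≡ b (mod f), by multiplying congruences, v * r ≡ q * b (mod f).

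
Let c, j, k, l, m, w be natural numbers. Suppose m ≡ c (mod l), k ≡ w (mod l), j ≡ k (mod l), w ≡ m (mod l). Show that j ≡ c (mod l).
From j ≡ k (mod l) and k ≡ w (mod l), j ≡ w (mod l). From w ≡ m (mod l), j ≡ m (mod l). Because m ≡ c (mod l), j ≡ c (mod l).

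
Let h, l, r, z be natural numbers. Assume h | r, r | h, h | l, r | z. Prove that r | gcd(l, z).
From h | r and r | h, h = r. Because h | l, r | l. r | z, so r | gcd(l, z).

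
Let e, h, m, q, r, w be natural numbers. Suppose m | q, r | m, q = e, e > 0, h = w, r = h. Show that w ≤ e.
r = h and h = w, therefore r = w. r | m and m | q, therefore r | q. Since r = w, w | q. Since q = e, w | e. From e > 0, w ≤ e.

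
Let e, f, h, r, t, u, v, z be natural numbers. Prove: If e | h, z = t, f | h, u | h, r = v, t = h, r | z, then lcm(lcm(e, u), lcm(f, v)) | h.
From e | h and u | h, lcm(e, u) | h. z = t and t = h, therefore z = h. r = v and r | z, therefore v | z. Since z = h, v | h. Since f | h, lcm(f, v) | h. lcm(e, u) | h, so lcm(lcm(e, u), lcm(f, v)) | h.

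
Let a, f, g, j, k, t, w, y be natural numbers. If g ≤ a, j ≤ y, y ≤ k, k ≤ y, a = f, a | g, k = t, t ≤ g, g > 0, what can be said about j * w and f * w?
j * w ≤ f * w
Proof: a | g and g > 0, therefore a ≤ g. Since g ≤ a, g = a. a = f, so g = f. y ≤ k and k ≤ y, so y = k. j ≤ y, so j ≤ k. k = t, so j ≤ t. Since t ≤ g, j ≤ g. g = f, so j ≤ f. Then j * w ≤ f * w.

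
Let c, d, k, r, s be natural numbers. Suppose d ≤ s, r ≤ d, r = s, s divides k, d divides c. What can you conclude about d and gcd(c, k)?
d divides gcd(c, k)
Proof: r = s and r ≤ d, therefore s ≤ d. From d ≤ s, s = d. Since s divides k, d divides k. d divides c, so d divides gcd(c, k).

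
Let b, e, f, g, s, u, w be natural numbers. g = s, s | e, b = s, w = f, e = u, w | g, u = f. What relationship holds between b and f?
b = f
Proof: Because e = u and u = f, e = f. s | e, so s | f. Since g = s and w | g, w | s. Since w = f, f | s. s | f, so s = f. Since b = s, b = f.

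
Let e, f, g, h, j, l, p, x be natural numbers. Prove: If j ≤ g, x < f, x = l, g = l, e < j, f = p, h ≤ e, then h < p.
g = l and j ≤ g, hence j ≤ l. Because e < j, e < l. Since h ≤ e, h < l. Because x = l and x < f, l < f. Since h < l, h < f. f = p, so h < p.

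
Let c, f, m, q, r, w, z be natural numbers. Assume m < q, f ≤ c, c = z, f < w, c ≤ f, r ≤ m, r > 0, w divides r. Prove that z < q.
f ≤ c and c ≤ f, thus f = c. Since c = z, f = z. Since f < w, z < w. w divides r and r > 0, so w ≤ r. From z < w, z < r. Because r ≤ m and m < q, r < q. Since z < r, z < q.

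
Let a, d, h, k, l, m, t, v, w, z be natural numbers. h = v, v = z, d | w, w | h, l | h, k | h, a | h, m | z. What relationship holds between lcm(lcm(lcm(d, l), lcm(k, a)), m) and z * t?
lcm(lcm(lcm(d, l), lcm(k, a)), m) | z * t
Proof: h = v and v = z, hence h = z. From d | w and w | h, d | h. l | h, so lcm(d, l) | h. k | h and a | h, therefore lcm(k, a) | h. lcm(d, l) | h, so lcm(lcm(d, l), lcm(k, a)) | h. Since h = z, lcm(lcm(d, l), lcm(k, a)) | z. m | z, so lcm(lcm(lcm(d, l), lcm(k, a)), m) | z. Then lcm(lcm(lcm(d, l), lcm(k, a)), m) | z * t.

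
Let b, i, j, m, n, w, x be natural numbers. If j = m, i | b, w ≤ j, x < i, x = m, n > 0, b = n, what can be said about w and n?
w < n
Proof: j = m and w ≤ j, therefore w ≤ m. x = m and x < i, hence m < i. b = n and i | b, hence i | n. Since n > 0, i ≤ n. m < i, so m < n. w ≤ m, so w < n.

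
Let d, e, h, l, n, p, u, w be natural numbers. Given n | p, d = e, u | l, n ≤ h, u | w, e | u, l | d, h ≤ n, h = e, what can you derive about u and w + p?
u | w + p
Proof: u | l and l | d, hence u | d. d = e, so u | e. Since e | u, e = u. n ≤ h and h ≤ n, hence n = h. Since h = e, n = e. Since n | p, e | p. Since e = u, u | p. Since u | w, u | w + p.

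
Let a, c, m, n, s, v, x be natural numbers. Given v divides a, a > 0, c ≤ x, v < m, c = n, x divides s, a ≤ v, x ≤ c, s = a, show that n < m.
x ≤ c and c ≤ x, so x = c. c = n, so x = n. s = a and x divides s, therefore x divides a. Since a > 0, x ≤ a. x = n, so n ≤ a. Because v divides a and a > 0, v ≤ a. a ≤ v, so v = a. Since v < m, a < m. Since n ≤ a, n < m.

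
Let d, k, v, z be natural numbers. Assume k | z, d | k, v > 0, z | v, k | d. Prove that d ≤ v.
Because k | d and d | k, k = d. k | z and z | v, so k | v. Since k = d, d | v. From v > 0, d ≤ v.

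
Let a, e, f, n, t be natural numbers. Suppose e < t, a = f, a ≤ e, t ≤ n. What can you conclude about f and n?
f < n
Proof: From a ≤ e and e < t, a < t. Since a = f, f < t. Since t ≤ n, f < n.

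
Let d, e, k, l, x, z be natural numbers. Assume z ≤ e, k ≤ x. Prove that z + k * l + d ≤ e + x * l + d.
k ≤ x. By multiplying by a non-negative, k * l ≤ x * l. Since z ≤ e, z + k * l ≤ e + x * l. Then z + k * l + d ≤ e + x * l + d.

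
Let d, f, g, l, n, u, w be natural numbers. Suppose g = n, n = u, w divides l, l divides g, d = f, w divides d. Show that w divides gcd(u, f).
Because g = n and n = u, g = u. From w divides l and l divides g, w divides g. Since g = u, w divides u. Because d = f and w divides d, w divides f. w divides u, so w divides gcd(u, f).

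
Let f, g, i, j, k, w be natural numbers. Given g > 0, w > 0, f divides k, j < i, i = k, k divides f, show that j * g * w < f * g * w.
k divides f and f divides k, so k = f. Since i = k, i = f. Because j < i, j < f. Since g > 0, by multiplying by a positive, j * g < f * g. Combining with w > 0, by multiplying by a positive, j * g * w < f * g * w.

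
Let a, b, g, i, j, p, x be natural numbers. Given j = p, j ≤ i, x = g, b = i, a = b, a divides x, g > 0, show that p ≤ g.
a = b and a divides x, thus b divides x. Since b = i, i divides x. Because x = g, i divides g. Since g > 0, i ≤ g. Since j ≤ i, j ≤ g. Since j = p, p ≤ g.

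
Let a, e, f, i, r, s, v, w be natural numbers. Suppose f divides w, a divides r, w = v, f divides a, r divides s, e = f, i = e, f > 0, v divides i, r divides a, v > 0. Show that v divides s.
w = v and f divides w, hence f divides v. From v > 0, f ≤ v. i = e and e = f, therefore i = f. v divides i, so v divides f. f > 0, so v ≤ f. f ≤ v, so f = v. From r divides a and a divides r, r = a. From r divides s, a divides s. f divides a, so f divides s. Since f = v, v divides s.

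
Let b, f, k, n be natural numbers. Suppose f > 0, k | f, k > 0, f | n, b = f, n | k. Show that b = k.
From f | n and n | k, f | k. Since k > 0, f ≤ k. Because k | f and f > 0, k ≤ f. Since f ≤ k, f = k. b = f, so b = k.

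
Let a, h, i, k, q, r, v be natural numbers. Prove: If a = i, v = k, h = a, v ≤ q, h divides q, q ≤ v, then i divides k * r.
h = a and a = i, therefore h = i. q ≤ v and v ≤ q, thus q = v. v = k, so q = k. h divides q, so h divides k. Since h = i, i divides k. Then i divides k * r.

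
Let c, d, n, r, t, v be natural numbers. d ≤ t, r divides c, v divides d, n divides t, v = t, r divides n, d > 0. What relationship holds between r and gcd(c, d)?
r divides gcd(c, d)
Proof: v = t and v divides d, hence t divides d. From d > 0, t ≤ d. d ≤ t, so t = d. r divides n and n divides t, thus r divides t. t = d, so r divides d. From r divides c, r divides gcd(c, d).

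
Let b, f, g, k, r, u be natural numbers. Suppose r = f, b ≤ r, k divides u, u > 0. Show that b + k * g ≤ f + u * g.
From r = f and b ≤ r, b ≤ f. Because k divides u and u > 0, k ≤ u. By multiplying by a non-negative, k * g ≤ u * g. b ≤ f, so b + k * g ≤ f + u * g.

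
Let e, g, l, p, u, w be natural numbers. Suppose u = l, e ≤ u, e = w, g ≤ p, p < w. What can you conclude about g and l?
g < l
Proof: g ≤ p and p < w, hence g < w. u = l and e ≤ u, thus e ≤ l. e = w, so w ≤ l. Since g < w, g < l.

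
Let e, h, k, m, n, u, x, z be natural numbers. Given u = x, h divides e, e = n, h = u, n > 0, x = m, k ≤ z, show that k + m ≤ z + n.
Because h = u and u = x, h = x. x = m, so h = m. e = n and h divides e, thus h divides n. n > 0, so h ≤ n. Since h = m, m ≤ n. Since k ≤ z, k + m ≤ z + n.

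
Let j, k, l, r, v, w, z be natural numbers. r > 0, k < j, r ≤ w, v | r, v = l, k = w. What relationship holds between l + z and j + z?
l + z < j + z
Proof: Since v | r and r > 0, v ≤ r. k = w and k < j, thus w < j. Since r ≤ w, r < j. v ≤ r, so v < j. v = l, so l < j. Then l + z < j + z.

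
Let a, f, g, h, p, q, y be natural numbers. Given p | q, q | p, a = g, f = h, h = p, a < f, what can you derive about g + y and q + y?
g + y < q + y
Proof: Since p | q and q | p, p = q. Because f = h and h = p, f = p. a < f, so a < p. a = g, so g < p. Since p = q, g < q. Then g + y < q + y.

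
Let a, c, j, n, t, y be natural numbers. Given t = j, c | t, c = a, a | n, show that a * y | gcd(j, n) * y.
Because c = a and c | t, a | t. From t = j, a | j. Since a | n, a | gcd(j, n). Then a * y | gcd(j, n) * y.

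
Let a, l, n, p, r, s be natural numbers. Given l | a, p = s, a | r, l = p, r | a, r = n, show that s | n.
l = p and p = s, therefore l = s. From a | r and r | a, a = r. Because l | a, l | r. Since l = s, s | r. Because r = n, s | n.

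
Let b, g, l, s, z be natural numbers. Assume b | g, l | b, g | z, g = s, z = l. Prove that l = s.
l | b and b | g, so l | g. Because z = l and g | z, g | l. l | g, so l = g. g = s, so l = s.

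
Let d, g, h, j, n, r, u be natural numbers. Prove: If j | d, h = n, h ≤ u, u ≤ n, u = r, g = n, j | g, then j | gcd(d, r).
h = n and h ≤ u, thus n ≤ u. u ≤ n, so n = u. From u = r, n = r. g = n and j | g, therefore j | n. Since n = r, j | r. j | d, so j | gcd(d, r).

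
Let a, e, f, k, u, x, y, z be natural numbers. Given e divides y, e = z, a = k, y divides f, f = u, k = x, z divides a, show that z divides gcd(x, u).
a = k and k = x, so a = x. From z divides a, z divides x. e divides y and y divides f, so e divides f. Since e = z, z divides f. Since f = u, z divides u. z divides x, so z divides gcd(x, u).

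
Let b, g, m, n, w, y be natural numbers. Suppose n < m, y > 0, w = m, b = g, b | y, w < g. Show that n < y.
From b = g and b | y, g | y. y > 0, so g ≤ y. Since w < g, w < y. Since w = m, m < y. Since n < m, n < y.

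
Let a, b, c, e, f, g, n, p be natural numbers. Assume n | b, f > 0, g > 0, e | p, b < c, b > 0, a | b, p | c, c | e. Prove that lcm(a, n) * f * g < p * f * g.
From a | b and n | b, lcm(a, n) | b. b > 0, so lcm(a, n) ≤ b. c | e and e | p, therefore c | p. p | c, so c = p. Since b < c, b < p. Since lcm(a, n) ≤ b, lcm(a, n) < p. f > 0, so lcm(a, n) * f < p * f. Because g > 0, lcm(a, n) * f * g < p * f * g.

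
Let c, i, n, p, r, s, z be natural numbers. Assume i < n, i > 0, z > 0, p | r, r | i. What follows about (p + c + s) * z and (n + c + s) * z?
(p + c + s) * z < (n + c + s) * z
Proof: p | r and r | i, so p | i. Since i > 0, p ≤ i. Since i < n, p < n. Then p + c < n + c. Then p + c + s < n + c + s. Since z > 0, (p + c + s) * z < (n + c + s) * z.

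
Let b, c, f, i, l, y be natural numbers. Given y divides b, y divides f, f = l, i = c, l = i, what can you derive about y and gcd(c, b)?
y divides gcd(c, b)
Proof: f = l and l = i, therefore f = i. i = c, so f = c. y divides f, so y divides c. Since y divides b, y divides gcd(c, b).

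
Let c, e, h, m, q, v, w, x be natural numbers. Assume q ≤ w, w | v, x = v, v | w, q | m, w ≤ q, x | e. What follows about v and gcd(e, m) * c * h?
v | gcd(e, m) * c * h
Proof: x = v and x | e, thus v | e. q ≤ w and w ≤ q, so q = w. w | v and v | w, hence w = v. Since q = w, q = v. Since q | m, v | m. Because v | e, v | gcd(e, m). Then v | gcd(e, m) * c. Then v | gcd(e, m) * c * h.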